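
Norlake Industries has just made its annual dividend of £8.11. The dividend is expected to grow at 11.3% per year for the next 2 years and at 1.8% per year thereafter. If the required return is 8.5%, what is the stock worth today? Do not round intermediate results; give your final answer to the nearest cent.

D_1 = 9.02643
D_2 = 10.04642
Terminal value at year 2: TV = D_2×(1+g_2)/(r−g_2) = 10.22725/0.067 = 152.64555
P_0 = D_1/(1+r)^1 + D_2/(1+r)^2 + TV/(1+r)^2
    = 8.31929 + 8.53398 + 129.66557 = 146.51884

£146.52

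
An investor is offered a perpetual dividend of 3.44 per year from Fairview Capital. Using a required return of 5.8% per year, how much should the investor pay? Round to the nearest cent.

59.31

Level perpetuity: PV = C / r = 3.44 / 0.058 = 59.31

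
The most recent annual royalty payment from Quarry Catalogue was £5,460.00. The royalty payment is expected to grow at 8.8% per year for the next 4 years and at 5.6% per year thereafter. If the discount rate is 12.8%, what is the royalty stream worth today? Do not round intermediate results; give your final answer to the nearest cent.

D_1 = 5940.48000
D_2 = 6463.24224
D_3 = 7032.00756
D_4 = 7650.82422
Terminal value at year 4: TV = D_4×(1+g_2)/(r−g_2) = 8079.27038/0.072 = 112212.08859
P_0 = D_1/(1+r)^1 + D_2/(1+r)^2 + D_3/(1+r)^3 + D_4/(1+r)^4 + TV/(1+r)^4
    = 5266.38298 + 5079.63181 + 4899.50302 + 4725.76178 + 69311.17277 = 89282.45236

£89282.45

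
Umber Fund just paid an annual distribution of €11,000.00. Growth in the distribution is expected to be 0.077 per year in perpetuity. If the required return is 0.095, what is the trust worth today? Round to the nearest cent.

D₁ = D₀ × (1 + g) = €11,000.00 × 1.077 = €11,847.0000
Growing perpetuity: P = D₁ / (r − g) = €11,847.0000 / (0.095 − 0.077) = €658,166.67

€658166.67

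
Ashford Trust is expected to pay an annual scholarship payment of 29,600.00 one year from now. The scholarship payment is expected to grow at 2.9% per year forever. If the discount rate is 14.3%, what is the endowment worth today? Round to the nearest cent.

259649.12

Growing perpetuity: P = D₁ / (r − g) = 29,600.0000 / (0.143 − 0.029) = 259,649.12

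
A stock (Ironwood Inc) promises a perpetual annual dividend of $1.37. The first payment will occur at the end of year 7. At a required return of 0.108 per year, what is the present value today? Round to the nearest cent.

$6.86

Value at end of year 6: C / r = $1.37 / 0.108 = $12.6852
Discount to today: PV = $12.6852 / (1 + 0.108)^6 = $12.6852 / 1.850285 = $6.86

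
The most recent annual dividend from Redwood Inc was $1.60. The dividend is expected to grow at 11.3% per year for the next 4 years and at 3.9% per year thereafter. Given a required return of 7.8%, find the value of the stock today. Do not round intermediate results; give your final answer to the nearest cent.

D_1 = 1.78080
D_2 = 1.98203
D_3 = 2.20600
D_4 = 2.45528
Terminal value at year 4: TV = D_4×(1+g_2)/(r−g_2) = 2.55103/0.039 = 65.41112
P_0 = D_1/(1+r)^1 + D_2/(1+r)^2 + D_3/(1+r)^3 + D_4/(1+r)^4 + TV/(1+r)^4
    = 1.65195 + 1.70558 + 1.76096 + 1.81813 + 48.43692 = 55.37354

$55.37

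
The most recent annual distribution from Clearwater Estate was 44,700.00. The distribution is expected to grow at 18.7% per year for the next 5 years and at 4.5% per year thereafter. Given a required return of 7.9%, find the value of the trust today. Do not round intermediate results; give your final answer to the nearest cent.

2513828.30

D_1 = 53058.90000
D_2 = 62980.91430
D_3 = 74758.34527
D_4 = 88738.15584
D_5 = 105332.19098
Terminal value at year 5: TV = D_5×(1+g_2)/(r−g_2) = 110072.13958/0.034 = 3237415.86990
P_0 = D_1/(1+r)^1 + D_2/(1+r)^2 + D_3/(1+r)^3 + D_4/(1+r)^4 + D_5/(1+r)^5 + TV/(1+r)^5
    = 49174.14272 + 54096.11438 + 59510.73936 + 65467.32865 + 72020.12893 + 2213559.84497 = 2513828.29901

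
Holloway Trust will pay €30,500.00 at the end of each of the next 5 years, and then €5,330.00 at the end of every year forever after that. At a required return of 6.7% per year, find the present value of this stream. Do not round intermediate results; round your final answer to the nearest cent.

PV of 5-year annuity: €30,500.00 × [1 − (1+0.067)^−5] / 0.067 = 126066.99876
Perpetuity value at year 5: €5,330.00 / 0.067 = 79552.23881
PV of perpetuity: 79552.23881 / (1+0.067)^5 = 57521.51410
Total PV = 126066.99876 + 57521.51410 = 183588.51286

€183588.51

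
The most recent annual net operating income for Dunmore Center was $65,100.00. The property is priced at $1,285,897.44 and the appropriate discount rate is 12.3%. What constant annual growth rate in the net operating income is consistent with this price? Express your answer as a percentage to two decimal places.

P = D₀(1+g)/(r−g) ⇒ P(r−g) = D₀(1+g) ⇒ g(P+D₀) = P·r − D₀
g = (P·r − D₀)/(P + D₀) = ($1,285,897.44×0.123 − $65,100.00) / ($1,285,897.44 + $65,100.00) = 0.068886

6.89%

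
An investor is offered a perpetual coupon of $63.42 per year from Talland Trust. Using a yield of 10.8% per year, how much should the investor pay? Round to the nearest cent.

$587.22

Level perpetuity: PV = C / r = $63.42 / 0.108 = $587.22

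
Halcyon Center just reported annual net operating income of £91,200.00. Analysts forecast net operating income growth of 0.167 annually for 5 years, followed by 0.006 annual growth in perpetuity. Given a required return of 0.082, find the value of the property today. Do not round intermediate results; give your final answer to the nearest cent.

£2337373.31

D_1 = 106430.40000
D_2 = 124204.27680
D_3 = 144946.39103
D_4 = 169152.43833
D_5 = 197400.89553
Terminal value at year 5: TV = D_5×(1+g_2)/(r−g_2) = 198585.30090/0.076 = 2612964.48553
P_0 = D_1/(1+r)^1 + D_2/(1+r)^2 + D_3/(1+r)^3 + D_4/(1+r)^4 + D_5/(1+r)^5 + TV/(1+r)^5
    = 98364.51017 + 106091.85154 + 114426.23914 + 123415.36143 + 133110.65323 + 1761964.69931 = 2337373.31482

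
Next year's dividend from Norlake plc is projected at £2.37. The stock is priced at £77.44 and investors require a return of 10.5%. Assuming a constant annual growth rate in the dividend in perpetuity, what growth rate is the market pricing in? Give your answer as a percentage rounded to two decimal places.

7.44%

P = D₁/(r−g) ⇒ g = r − D₁/P = 0.105 − £2.37/£77.44 = 0.074396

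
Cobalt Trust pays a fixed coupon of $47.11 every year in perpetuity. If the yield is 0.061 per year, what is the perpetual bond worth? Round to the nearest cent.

Level perpetuity: PV = C / r = $47.11 / 0.061 = $772.30

$772.30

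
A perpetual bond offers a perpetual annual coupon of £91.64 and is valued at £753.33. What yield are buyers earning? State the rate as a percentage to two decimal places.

P = C/r ⇒ r = C/P = £91.64/£753.33 = 0.121647

12.16%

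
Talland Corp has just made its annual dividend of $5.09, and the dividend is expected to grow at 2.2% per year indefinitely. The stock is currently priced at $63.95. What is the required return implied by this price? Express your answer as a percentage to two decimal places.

10.33%

D₁ = $5.09 × 1.022 = $5.2020
P = D₁/(r − g) ⇒ r = D₁/P + g = $5.2020/$63.95 + 0.022 = 0.081344 + 0.022 = 0.103344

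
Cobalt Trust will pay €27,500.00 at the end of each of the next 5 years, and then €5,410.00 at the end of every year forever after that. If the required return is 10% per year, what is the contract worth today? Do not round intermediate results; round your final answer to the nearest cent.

€137838.48

PV of 5-year annuity: €27,500.00 × [1 − (1+0.1)^−5] / 0.1 = 104246.63616
Perpetuity value at year 5: €5,410.00 / 0.1 = 54100.00000
PV of perpetuity: 54100.00000 / (1+0.1)^5 = 33591.84358
Total PV = 104246.63616 + 33591.84358 = 137838.47974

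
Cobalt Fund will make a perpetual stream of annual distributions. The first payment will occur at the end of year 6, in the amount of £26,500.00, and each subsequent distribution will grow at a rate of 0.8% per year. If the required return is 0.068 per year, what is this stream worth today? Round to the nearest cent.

£317861.82

Value at end of year 5: C₁ / (r − g) = £26,500.00 / (0.068 − 0.008) = £441,666.6667
Discount to today: PV = £441,666.6667 / (1 + 0.068)^5 = £441,666.6667 / 1.389493 = £317,861.82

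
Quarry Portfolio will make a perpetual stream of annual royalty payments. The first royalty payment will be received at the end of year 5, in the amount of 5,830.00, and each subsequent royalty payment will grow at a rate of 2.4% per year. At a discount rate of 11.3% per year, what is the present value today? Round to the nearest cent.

42687.22

Value at end of year 4: C₁ / (r − g) = 5,830.00 / (0.113 − 0.024) = 65,505.6180
Discount to today: PV = 65,505.6180 / (1 + 0.113)^4 = 65,505.6180 / 1.534549 = 42,687.22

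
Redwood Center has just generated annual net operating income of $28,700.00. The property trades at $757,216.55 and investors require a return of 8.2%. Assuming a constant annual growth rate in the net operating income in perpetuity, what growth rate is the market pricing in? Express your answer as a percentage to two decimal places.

P = D₀(1+g)/(r−g) ⇒ P(r−g) = D₀(1+g) ⇒ g(P+D₀) = P·r − D₀
g = (P·r − D₀)/(P + D₀) = ($757,216.55×0.082 − $28,700.00) / ($757,216.55 + $28,700.00) = 0.042488

4.25%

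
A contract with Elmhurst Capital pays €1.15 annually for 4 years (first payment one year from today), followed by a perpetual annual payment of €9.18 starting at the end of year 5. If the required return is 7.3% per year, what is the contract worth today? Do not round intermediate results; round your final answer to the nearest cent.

PV of 4-year annuity: €1.15 × [1 − (1+0.073)^−4] / 0.073 = 3.86906
Perpetuity value at year 4: €9.18 / 0.073 = 125.75342
PV of perpetuity: 125.75342 / (1+0.073)^4 = 94.86826
Total PV = 3.86906 + 94.86826 = 98.73732

€98.74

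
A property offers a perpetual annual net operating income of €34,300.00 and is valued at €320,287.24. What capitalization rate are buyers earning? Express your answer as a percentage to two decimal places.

P = C/r ⇒ r = C/P = €34,300.00/€320,287.24 = 0.107091

10.71%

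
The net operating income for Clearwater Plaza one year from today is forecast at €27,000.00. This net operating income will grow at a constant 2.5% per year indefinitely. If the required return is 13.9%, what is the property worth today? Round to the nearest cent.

Growing perpetuity: P = D₁ / (r − g) = €27,000.0000 / (0.139 − 0.025) = €236,842.11

€236842.11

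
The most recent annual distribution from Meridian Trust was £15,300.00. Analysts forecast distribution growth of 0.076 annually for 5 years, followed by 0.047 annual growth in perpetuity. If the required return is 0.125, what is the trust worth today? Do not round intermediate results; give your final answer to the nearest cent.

£231443.33

D_1 = 16462.80000
D_2 = 17713.97280
D_3 = 19060.23473
D_4 = 20508.81257
D_5 = 22067.48233
Terminal value at year 5: TV = D_5×(1+g_2)/(r−g_2) = 23104.65400/0.078 = 296213.51279
P_0 = D_1/(1+r)^1 + D_2/(1+r)^2 + D_3/(1+r)^3 + D_4/(1+r)^4 + D_5/(1+r)^5 + TV/(1+r)^5
    = 14633.60000 + 13996.22542 + 13386.61205 + 12803.55072 + 12245.88496 + 164377.45579 = 231443.32894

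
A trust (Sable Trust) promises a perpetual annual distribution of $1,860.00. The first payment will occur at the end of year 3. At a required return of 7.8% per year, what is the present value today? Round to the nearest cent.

Value at end of year 2: C / r = $1,860.00 / 0.078 = $23,846.1538
Discount to today: PV = $23,846.1538 / (1 + 0.078)^2 = $23,846.1538 / 1.162084 = $20,520.16

$20520.16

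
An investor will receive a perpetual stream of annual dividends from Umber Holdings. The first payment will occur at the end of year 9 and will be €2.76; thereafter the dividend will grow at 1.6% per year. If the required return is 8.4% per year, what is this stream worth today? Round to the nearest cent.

€21.29

Value at end of year 8: C₁ / (r − g) = €2.76 / (0.084 − 0.016) = €40.5882
Discount to today: PV = €40.5882 / (1 + 0.084)^8 = €40.5882 / 1.906489 = €21.29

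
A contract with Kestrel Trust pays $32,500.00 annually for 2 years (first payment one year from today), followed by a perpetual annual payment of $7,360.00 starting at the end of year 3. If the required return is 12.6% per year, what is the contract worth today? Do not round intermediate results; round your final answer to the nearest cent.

PV of 2-year annuity: $32,500.00 × [1 − (1+0.126)^−2] / 0.126 = 54496.65425
Perpetuity value at year 2: $7,360.00 / 0.126 = 58412.69841
PV of perpetuity: 58412.69841 / (1+0.126)^2 = 46071.30225
Total PV = 54496.65425 + 46071.30225 = 100567.95650

$100567.96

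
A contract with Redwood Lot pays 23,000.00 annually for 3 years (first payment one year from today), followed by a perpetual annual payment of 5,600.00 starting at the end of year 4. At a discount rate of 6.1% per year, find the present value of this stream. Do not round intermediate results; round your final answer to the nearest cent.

138227.77

PV of 3-year annuity: 23,000.00 × [1 − (1+0.061)^−3] / 0.061 = 61365.70481
Perpetuity value at year 3: 5,600.00 / 0.061 = 91803.27869
PV of perpetuity: 91803.27869 / (1+0.061)^3 = 76862.06360
Total PV = 61365.70481 + 76862.06360 = 138227.76841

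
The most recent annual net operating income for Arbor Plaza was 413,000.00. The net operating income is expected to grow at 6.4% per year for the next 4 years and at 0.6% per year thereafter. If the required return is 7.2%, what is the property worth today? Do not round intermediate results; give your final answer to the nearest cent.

7730708.47

D_1 = 439432.00000
D_2 = 467555.64800
D_3 = 497479.20947
D_4 = 529317.87888
Terminal value at year 4: TV = D_4×(1+g_2)/(r−g_2) = 532493.78615/0.066 = 8068087.66896
P_0 = D_1/(1+r)^1 + D_2/(1+r)^2 + D_3/(1+r)^3 + D_4/(1+r)^4 + TV/(1+r)^4
    = 409917.91045 + 406858.82156 + 403822.56170 + 400808.96049 + 6109300.21602 = 7730708.47023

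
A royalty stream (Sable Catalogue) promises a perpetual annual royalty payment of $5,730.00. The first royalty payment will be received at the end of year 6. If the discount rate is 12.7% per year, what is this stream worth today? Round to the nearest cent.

Value at end of year 5: C / r = $5,730.00 / 0.127 = $45,118.1102
Discount to today: PV = $45,118.1102 / (1 + 0.127)^5 = $45,118.1102 / 1.818108 = $24,815.97

$24815.97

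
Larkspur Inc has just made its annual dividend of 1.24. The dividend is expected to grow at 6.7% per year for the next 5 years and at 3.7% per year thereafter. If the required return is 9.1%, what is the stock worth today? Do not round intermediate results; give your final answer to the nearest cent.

D_1 = 1.32308
D_2 = 1.41173
D_3 = 1.50631
D_4 = 1.60723
D_5 = 1.71492
Terminal value at year 5: TV = D_5×(1+g_2)/(r−g_2) = 1.77837/0.054 = 32.93281
P_0 = D_1/(1+r)^1 + D_2/(1+r)^2 + D_3/(1+r)^3 + D_4/(1+r)^4 + D_5/(1+r)^5 + TV/(1+r)^5
    = 1.21272 + 1.18604 + 1.15995 + 1.13444 + 1.10948 + 21.30615 = 27.10879

27.11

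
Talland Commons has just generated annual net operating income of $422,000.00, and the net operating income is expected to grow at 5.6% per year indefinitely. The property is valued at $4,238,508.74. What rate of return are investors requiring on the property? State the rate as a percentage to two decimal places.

16.11%

D₁ = $422,000.00 × 1.056 = $445,632.0000
P = D₁/(r − g) ⇒ r = D₁/P + g = $445,632.0000/$4,238,508.74 + 0.056 = 0.105139 + 0.056 = 0.161139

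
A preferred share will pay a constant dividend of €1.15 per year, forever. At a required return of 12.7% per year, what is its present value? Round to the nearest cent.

€9.06

Level perpetuity: PV = C / r = €1.15 / 0.127 = €9.06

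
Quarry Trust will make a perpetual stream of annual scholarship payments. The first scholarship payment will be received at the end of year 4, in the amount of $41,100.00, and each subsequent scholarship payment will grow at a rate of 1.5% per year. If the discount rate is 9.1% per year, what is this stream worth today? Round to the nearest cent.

Value at end of year 3: C₁ / (r − g) = $41,100.00 / (0.091 − 0.015) = $540,789.4737
Discount to today: PV = $540,789.4737 / (1 + 0.091)^3 = $540,789.4737 / 1.298597 = $416,441.48

$416441.48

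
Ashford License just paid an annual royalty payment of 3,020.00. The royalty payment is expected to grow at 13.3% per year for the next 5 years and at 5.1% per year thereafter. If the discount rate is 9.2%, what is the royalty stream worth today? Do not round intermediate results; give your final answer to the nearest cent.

109969.64

D_1 = 3421.66000
D_2 = 3876.74078
D_3 = 4392.34730
D_4 = 4976.52950
D_5 = 5638.40792
Terminal value at year 5: TV = D_5×(1+g_2)/(r−g_2) = 5925.96672/0.041 = 144535.77370
P_0 = D_1/(1+r)^1 + D_2/(1+r)^2 + D_3/(1+r)^3 + D_4/(1+r)^4 + D_5/(1+r)^5 + TV/(1+r)^5
    = 3133.38828 + 3251.03381 + 3373.09643 + 3499.74200 + 3631.14257 + 93081.23990 = 109969.64298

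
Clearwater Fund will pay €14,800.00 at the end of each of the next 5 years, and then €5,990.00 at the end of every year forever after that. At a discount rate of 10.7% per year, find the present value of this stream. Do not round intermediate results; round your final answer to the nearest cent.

€88789.39

PV of 5-year annuity: €14,800.00 × [1 − (1+0.107)^−5] / 0.107 = 55114.59461
Perpetuity value at year 5: €5,990.00 / 0.107 = 55981.30841
PV of perpetuity: 55981.30841 / (1+0.107)^5 = 33674.79343
Total PV = 55114.59461 + 33674.79343 = 88789.38804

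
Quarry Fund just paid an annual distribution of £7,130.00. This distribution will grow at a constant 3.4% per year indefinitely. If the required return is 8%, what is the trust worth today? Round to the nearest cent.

£160270.00

D₁ = D₀ × (1 + g) = £7,130.00 × 1.034 = £7,372.4200
Growing perpetuity: P = D₁ / (r − g) = £7,372.4200 / (0.08 − 0.034) = £160,270.00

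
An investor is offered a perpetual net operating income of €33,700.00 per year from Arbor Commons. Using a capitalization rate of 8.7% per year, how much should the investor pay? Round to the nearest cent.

Level perpetuity: PV = C / r = €33,700.00 / 0.087 = €387,356.32

€387356.32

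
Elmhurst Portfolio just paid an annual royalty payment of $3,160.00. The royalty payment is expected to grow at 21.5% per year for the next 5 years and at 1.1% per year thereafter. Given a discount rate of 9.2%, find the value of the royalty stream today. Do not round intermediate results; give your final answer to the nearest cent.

D_1 = 3839.40000
D_2 = 4664.87100
D_3 = 5667.81826
D_4 = 6886.39919
D_5 = 8366.97502
Terminal value at year 5: TV = D_5×(1+g_2)/(r−g_2) = 8459.01174/0.081 = 104432.24375
P_0 = D_1/(1+r)^1 + D_2/(1+r)^2 + D_3/(1+r)^3 + D_4/(1+r)^4 + D_5/(1+r)^5 + TV/(1+r)^5
    = 3515.93407 + 3911.95961 + 4352.59242 + 4842.85695 + 5388.34358 + 67254.51066 = 89266.19729

$89266.20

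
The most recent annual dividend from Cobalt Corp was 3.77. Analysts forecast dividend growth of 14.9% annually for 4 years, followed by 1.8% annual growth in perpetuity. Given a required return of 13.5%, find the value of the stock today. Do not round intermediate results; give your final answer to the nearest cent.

50.00

D_1 = 4.33173
D_2 = 4.97716
D_3 = 5.71875
D_4 = 6.57085
Terminal value at year 4: TV = D_4×(1+g_2)/(r−g_2) = 6.68912/0.117 = 57.17200
P_0 = D_1/(1+r)^1 + D_2/(1+r)^2 + D_3/(1+r)^3 + D_4/(1+r)^4 + TV/(1+r)^4
    = 3.81650 + 3.86358 + 3.91123 + 3.95948 + 34.45085 = 50.00164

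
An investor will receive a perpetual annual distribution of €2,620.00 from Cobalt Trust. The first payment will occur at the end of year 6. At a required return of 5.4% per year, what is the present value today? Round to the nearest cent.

Value at end of year 5: C / r = €2,620.00 / 0.054 = €48,518.5185
Discount to today: PV = €48,518.5185 / (1 + 0.054)^5 = €48,518.5185 / 1.300778 = €37,299.63

€37299.63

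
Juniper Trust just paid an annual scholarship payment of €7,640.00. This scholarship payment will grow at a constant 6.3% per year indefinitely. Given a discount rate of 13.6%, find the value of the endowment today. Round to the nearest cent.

D₁ = D₀ × (1 + g) = €7,640.00 × 1.063 = €8,121.3200
Growing perpetuity: P = D₁ / (r − g) = €8,121.3200 / (0.136 − 0.063) = €111,250.96

€111250.96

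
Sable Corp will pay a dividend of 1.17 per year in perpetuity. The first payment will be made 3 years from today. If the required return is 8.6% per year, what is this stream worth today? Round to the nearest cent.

Value at end of year 2: C / r = 1.17 / 0.086 = 13.6047
Discount to today: PV = 13.6047 / (1 + 0.086)^2 = 13.6047 / 1.179396 = 11.54

11.54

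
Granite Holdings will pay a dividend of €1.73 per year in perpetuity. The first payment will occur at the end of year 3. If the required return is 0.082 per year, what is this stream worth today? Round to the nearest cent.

€18.02

Value at end of year 2: C / r = €1.73 / 0.082 = €21.0976
Discount to today: PV = €21.0976 / (1 + 0.082)^2 = €21.0976 / 1.170724 = €18.02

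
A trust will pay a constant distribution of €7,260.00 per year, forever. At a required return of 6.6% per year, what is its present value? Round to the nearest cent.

Level perpetuity: PV = C / r = €7,260.00 / 0.066 = €110,000.00

€110000.00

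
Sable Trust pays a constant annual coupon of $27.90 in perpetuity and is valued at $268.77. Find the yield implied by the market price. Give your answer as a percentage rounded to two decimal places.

10.38%

P = C/r ⇒ r = C/P = $27.90/$268.77 = 0.103806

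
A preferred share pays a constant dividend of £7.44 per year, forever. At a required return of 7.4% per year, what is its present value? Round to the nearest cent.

Level perpetuity: PV = C / r = £7.44 / 0.074 = £100.54

£100.54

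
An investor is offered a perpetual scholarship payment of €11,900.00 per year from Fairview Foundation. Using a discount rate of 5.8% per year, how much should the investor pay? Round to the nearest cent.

€205172.41

Level perpetuity: PV = C / r = €11,900.00 / 0.058 = €205,172.41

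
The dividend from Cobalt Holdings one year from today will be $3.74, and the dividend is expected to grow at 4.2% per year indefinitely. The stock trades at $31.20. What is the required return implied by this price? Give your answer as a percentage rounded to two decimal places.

P = D₁/(r − g) ⇒ r = D₁/P + g = $3.7400/$31.20 + 0.042 = 0.119872 + 0.042 = 0.161872

16.19%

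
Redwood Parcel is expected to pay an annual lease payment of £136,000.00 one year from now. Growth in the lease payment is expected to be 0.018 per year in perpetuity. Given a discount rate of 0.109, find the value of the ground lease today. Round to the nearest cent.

£1494505.49

Growing perpetuity: P = D₁ / (r − g) = £136,000.0000 / (0.109 − 0.018) = £1,494,505.49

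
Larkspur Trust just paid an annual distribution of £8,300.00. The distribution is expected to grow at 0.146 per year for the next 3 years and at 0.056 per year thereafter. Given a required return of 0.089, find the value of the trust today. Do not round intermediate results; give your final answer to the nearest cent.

£337125.58

D_1 = 9511.80000
D_2 = 10900.52280
D_3 = 12491.99913
Terminal value at year 3: TV = D_3×(1+g_2)/(r−g_2) = 13191.55108/0.033 = 399743.97212
P_0 = D_1/(1+r)^1 + D_2/(1+r)^2 + D_3/(1+r)^3 + TV/(1+r)^3
    = 8734.43526 + 9191.60956 + 9672.71309 + 309526.81887 = 337125.57678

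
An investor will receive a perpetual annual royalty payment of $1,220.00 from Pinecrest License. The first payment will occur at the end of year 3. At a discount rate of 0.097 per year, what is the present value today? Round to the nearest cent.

$10451.41

Value at end of year 2: C / r = $1,220.00 / 0.097 = $12,577.3196
Discount to today: PV = $12,577.3196 / (1 + 0.097)^2 = $12,577.3196 / 1.203409 = $10,451.41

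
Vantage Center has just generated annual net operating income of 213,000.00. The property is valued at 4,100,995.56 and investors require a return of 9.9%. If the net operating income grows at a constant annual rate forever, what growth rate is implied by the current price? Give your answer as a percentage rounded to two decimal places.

4.47%

P = D₀(1+g)/(r−g) ⇒ P(r−g) = D₀(1+g) ⇒ g(P+D₀) = P·r − D₀
g = (P·r − D₀)/(P + D₀) = (4,100,995.56×0.099 − 213,000.00) / (4,100,995.56 + 213,000.00) = 0.044738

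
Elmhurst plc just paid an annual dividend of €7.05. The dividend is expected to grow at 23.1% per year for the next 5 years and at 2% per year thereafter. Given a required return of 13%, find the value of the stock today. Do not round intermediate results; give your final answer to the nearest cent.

D_1 = 8.67855
D_2 = 10.68330
D_3 = 13.15114
D_4 = 16.18905
D_5 = 19.92872
Terminal value at year 5: TV = D_5×(1+g_2)/(r−g_2) = 20.32729/0.11 = 184.79358
P_0 = D_1/(1+r)^1 + D_2/(1+r)^2 + D_3/(1+r)^3 + D_4/(1+r)^4 + D_5/(1+r)^5 + TV/(1+r)^5
    = 7.68013 + 8.36659 + 9.11440 + 9.92905 + 10.81651 + 100.29855 = 146.20522

€146.21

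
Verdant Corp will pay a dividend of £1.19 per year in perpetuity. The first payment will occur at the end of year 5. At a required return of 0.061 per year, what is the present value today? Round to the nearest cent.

£15.39

Value at end of year 4: C / r = £1.19 / 0.061 = £19.5082
Discount to today: PV = £19.5082 / (1 + 0.061)^4 = £19.5082 / 1.267248 = £15.39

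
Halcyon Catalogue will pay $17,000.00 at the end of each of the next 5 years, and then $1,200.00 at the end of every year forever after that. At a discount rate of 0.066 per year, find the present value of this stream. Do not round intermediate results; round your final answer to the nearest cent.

PV of 5-year annuity: $17,000.00 × [1 − (1+0.066)^−5] / 0.066 = 70456.29461
Perpetuity value at year 5: $1,200.00 / 0.066 = 18181.81818
PV of perpetuity: 18181.81818 / (1+0.066)^5 = 13208.43268
Total PV = 70456.29461 + 13208.43268 = 83664.72729

$83664.73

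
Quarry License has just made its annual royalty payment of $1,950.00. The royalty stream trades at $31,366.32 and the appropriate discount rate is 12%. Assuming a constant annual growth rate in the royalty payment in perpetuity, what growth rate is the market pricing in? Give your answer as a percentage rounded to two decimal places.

5.44%

P = D₀(1+g)/(r−g) ⇒ P(r−g) = D₀(1+g) ⇒ g(P+D₀) = P·r − D₀
g = (P·r − D₀)/(P + D₀) = ($31,366.32×0.12 − $1,950.00) / ($31,366.32 + $1,950.00) = 0.054447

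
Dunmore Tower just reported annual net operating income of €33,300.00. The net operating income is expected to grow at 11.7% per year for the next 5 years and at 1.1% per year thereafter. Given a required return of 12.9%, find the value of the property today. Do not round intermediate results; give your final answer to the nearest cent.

€431729.56

D_1 = 37196.10000
D_2 = 41548.04370
D_3 = 46409.16481
D_4 = 51839.03710
D_5 = 57904.20444
Terminal value at year 5: TV = D_5×(1+g_2)/(r−g_2) = 58541.15069/0.118 = 496111.44648
P_0 = D_1/(1+r)^1 + D_2/(1+r)^2 + D_3/(1+r)^3 + D_4/(1+r)^4 + D_5/(1+r)^5 + TV/(1+r)^5
    = 32946.05846 + 32595.87892 + 32249.42139 + 31906.64632 + 31567.51456 + 270464.04424 = 431729.56389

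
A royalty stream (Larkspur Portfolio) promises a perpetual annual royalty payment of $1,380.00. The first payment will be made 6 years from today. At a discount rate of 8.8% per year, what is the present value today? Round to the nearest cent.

Value at end of year 5: C / r = $1,380.00 / 0.088 = $15,681.8182
Discount to today: PV = $15,681.8182 / (1 + 0.088)^5 = $15,681.8182 / 1.524560 = $10,286.13

$10286.13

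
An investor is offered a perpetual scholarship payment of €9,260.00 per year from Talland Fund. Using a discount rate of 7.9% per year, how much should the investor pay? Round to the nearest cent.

Level perpetuity: PV = C / r = €9,260.00 / 0.079 = €117,215.19

€117215.19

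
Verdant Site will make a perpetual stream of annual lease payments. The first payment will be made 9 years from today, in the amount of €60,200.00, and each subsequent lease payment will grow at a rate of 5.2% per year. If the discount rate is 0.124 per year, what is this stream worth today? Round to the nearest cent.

€328196.17

Value at end of year 8: C₁ / (r − g) = €60,200.00 / (0.124 − 0.052) = €836,111.1111
Discount to today: PV = €836,111.1111 / (1 + 0.124)^8 = €836,111.1111 / 2.547596 = €328,196.17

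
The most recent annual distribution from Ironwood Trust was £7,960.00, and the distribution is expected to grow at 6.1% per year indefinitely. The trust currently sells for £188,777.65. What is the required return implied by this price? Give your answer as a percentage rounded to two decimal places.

10.57%

D₁ = £7,960.00 × 1.061 = £8,445.5600
P = D₁/(r − g) ⇒ r = D₁/P + g = £8,445.5600/£188,777.65 + 0.061 = 0.044738 + 0.061 = 0.105738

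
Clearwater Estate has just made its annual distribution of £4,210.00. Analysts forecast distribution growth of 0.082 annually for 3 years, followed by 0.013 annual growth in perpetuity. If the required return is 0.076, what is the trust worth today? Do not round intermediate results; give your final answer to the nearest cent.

£81604.26

D_1 = 4555.22000
D_2 = 4928.74804
D_3 = 5332.90538
Terminal value at year 3: TV = D_3×(1+g_2)/(r−g_2) = 5402.23315/0.063 = 85749.73253
P_0 = D_1/(1+r)^1 + D_2/(1+r)^2 + D_3/(1+r)^3 + TV/(1+r)^3
    = 4233.47584 + 4257.08258 + 4280.82096 + 68832.88302 = 81604.26239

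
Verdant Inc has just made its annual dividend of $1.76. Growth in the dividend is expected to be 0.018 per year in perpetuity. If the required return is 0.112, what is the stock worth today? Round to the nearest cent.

D₁ = D₀ × (1 + g) = $1.76 × 1.018 = $1.7917
Growing perpetuity: P = D₁ / (r − g) = $1.7917 / (0.112 − 0.018) = $19.06

$19.06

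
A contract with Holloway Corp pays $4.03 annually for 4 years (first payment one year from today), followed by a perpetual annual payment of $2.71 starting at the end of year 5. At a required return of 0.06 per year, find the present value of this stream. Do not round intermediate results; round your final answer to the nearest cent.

PV of 4-year annuity: $4.03 × [1 − (1+0.06)^−4] / 0.06 = 13.96438
Perpetuity value at year 4: $2.71 / 0.06 = 45.16667
PV of perpetuity: 45.16667 / (1+0.06)^4 = 35.77623
Total PV = 13.96438 + 35.77623 = 49.74061

$49.74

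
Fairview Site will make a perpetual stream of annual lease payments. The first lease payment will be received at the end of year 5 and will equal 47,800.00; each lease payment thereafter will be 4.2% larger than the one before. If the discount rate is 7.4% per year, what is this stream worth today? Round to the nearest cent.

1122692.43

Value at end of year 4: C₁ / (r − g) = 47,800.00 / (0.074 − 0.042) = 1,493,750.0000
Discount to today: PV = 1,493,750.0000 / (1 + 0.074)^4 = 1,493,750.0000 / 1.330507 = 1,122,692.43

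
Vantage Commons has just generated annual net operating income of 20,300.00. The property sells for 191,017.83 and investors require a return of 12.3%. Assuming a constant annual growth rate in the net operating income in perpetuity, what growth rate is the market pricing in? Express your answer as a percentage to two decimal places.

1.51%

P = D₀(1+g)/(r−g) ⇒ P(r−g) = D₀(1+g) ⇒ g(P+D₀) = P·r − D₀
g = (P·r − D₀)/(P + D₀) = (191,017.83×0.123 − 20,300.00) / (191,017.83 + 20,300.00) = 0.015120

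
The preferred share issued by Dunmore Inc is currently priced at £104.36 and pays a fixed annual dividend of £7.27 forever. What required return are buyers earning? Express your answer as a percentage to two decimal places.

P = C/r ⇒ r = C/P = £7.27/£104.36 = 0.069663

6.97%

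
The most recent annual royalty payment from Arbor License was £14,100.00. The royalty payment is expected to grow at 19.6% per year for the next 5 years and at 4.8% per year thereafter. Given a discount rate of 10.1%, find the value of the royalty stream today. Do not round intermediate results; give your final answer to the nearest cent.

£512709.11

D_1 = 16863.60000
D_2 = 20168.86560
D_3 = 24121.96326
D_4 = 28849.86806
D_5 = 34504.44220
Terminal value at year 5: TV = D_5×(1+g_2)/(r−g_2) = 36160.65542/0.053 = 682276.51737
P_0 = D_1/(1+r)^1 + D_2/(1+r)^2 + D_3/(1+r)^3 + D_4/(1+r)^4 + D_5/(1+r)^5 + TV/(1+r)^5
    = 15316.62125 + 16638.21891 + 18073.85088 + 19633.35663 + 21327.42464 + 421719.64194 = 512709.11424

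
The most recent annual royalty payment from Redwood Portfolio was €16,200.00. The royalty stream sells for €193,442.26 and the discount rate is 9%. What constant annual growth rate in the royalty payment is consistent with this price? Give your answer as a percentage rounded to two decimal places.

P = D₀(1+g)/(r−g) ⇒ P(r−g) = D₀(1+g) ⇒ g(P+D₀) = P·r − D₀
g = (P·r − D₀)/(P + D₀) = (€193,442.26×0.09 − €16,200.00) / (€193,442.26 + €16,200.00) = 0.005771

0.58%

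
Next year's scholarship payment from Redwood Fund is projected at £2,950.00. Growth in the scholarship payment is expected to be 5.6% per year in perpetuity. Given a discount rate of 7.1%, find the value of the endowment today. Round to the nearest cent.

Growing perpetuity: P = D₁ / (r − g) = £2,950.0000 / (0.071 − 0.056) = £196,666.67

£196666.67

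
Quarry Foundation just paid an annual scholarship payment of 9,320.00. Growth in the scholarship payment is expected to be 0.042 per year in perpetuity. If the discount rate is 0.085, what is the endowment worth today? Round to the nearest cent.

225847.44

D₁ = D₀ × (1 + g) = 9,320.00 × 1.042 = 9,711.4400
Growing perpetuity: P = D₁ / (r − g) = 9,711.4400 / (0.085 − 0.042) = 225,847.44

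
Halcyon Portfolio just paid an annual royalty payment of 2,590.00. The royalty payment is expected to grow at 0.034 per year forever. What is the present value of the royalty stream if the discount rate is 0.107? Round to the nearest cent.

D₁ = D₀ × (1 + g) = 2,590.00 × 1.034 = 2,678.0600
Growing perpetuity: P = D₁ / (r − g) = 2,678.0600 / (0.107 − 0.034) = 36,685.75

36685.75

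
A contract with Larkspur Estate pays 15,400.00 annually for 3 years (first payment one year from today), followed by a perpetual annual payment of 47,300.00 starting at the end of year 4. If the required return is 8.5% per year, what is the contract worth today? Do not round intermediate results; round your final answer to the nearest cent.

PV of 3-year annuity: 15,400.00 × [1 − (1+0.085)^−3] / 0.085 = 39331.94452
Perpetuity value at year 3: 47,300.00 / 0.085 = 556470.58824
PV of perpetuity: 556470.58824 / (1+0.085)^3 = 435665.33007
Total PV = 39331.94452 + 435665.33007 = 474997.27459

474997.27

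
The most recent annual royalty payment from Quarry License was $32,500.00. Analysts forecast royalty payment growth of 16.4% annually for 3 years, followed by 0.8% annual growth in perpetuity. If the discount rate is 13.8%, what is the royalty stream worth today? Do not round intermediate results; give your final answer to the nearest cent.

$371693.47

D_1 = 37830.00000
D_2 = 44034.12000
D_3 = 51255.71568
Terminal value at year 3: TV = D_3×(1+g_2)/(r−g_2) = 51665.76141/0.13 = 397428.93389
P_0 = D_1/(1+r)^1 + D_2/(1+r)^2 + D_3/(1+r)^3 + TV/(1+r)^3
    = 33242.53076 + 34002.02619 + 34778.87388 + 269670.03750 = 371693.46833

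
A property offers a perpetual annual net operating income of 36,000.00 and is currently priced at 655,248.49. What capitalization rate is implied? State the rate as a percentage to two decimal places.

P = C/r ⇒ r = C/P = 36,000.00/655,248.49 = 0.054941

5.49%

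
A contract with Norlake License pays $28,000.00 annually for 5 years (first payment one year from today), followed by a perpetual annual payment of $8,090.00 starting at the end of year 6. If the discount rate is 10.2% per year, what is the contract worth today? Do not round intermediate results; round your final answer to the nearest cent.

$154404.24

PV of 5-year annuity: $28,000.00 × [1 − (1+0.102)^−5] / 0.102 = 105601.93327
Perpetuity value at year 5: $8,090.00 / 0.102 = 79313.72549
PV of perpetuity: 79313.72549 / (1+0.102)^5 = 48802.30977
Total PV = 105601.93327 + 48802.30977 = 154404.24304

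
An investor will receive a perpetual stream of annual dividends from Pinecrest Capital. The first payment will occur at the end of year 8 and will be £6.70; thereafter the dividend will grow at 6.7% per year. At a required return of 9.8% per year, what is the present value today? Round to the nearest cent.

Value at end of year 7: C₁ / (r − g) = £6.70 / (0.098 − 0.067) = £216.1290
Discount to today: PV = £216.1290 / (1 + 0.098)^7 = £216.1290 / 1.924050 = £112.33

£112.33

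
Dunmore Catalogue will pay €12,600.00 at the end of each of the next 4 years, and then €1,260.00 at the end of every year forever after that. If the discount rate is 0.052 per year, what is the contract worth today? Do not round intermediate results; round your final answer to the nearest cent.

PV of 4-year annuity: €12,600.00 × [1 − (1+0.052)^−4] / 0.052 = 44472.18443
Perpetuity value at year 4: €1,260.00 / 0.052 = 24230.76923
PV of perpetuity: 24230.76923 / (1+0.052)^4 = 19783.55079
Total PV = 44472.18443 + 19783.55079 = 64255.73522

€64255.74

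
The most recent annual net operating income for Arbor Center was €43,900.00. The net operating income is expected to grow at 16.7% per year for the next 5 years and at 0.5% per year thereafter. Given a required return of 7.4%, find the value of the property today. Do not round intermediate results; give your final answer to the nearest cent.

D_1 = 51231.30000
D_2 = 59786.92710
D_3 = 69771.34393
D_4 = 81423.15836
D_5 = 95020.82581
Terminal value at year 5: TV = D_5×(1+g_2)/(r−g_2) = 95495.92994/0.069 = 1383998.98459
P_0 = D_1/(1+r)^1 + D_2/(1+r)^2 + D_3/(1+r)^3 + D_4/(1+r)^4 + D_5/(1+r)^5 + TV/(1+r)^5
    = 47701.39665 + 51831.96451 + 56320.20725 + 61197.09671 + 66496.28664 + 968532.87069 = 1252079.82246

€1252079.82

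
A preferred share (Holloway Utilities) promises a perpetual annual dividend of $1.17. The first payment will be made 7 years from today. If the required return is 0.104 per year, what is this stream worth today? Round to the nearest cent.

$6.21

Value at end of year 6: C / r = $1.17 / 0.104 = $11.2500
Discount to today: PV = $11.2500 / (1 + 0.104)^6 = $11.2500 / 1.810566 = $6.21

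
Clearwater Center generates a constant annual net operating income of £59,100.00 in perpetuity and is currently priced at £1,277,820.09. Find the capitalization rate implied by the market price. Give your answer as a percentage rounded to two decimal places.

P = C/r ⇒ r = C/P = £59,100.00/£1,277,820.09 = 0.046251

4.63%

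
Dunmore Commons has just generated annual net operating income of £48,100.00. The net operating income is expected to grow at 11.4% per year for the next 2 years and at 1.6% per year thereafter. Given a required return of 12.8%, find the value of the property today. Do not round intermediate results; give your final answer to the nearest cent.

£519988.35

D_1 = 53583.40000
D_2 = 59691.90760
Terminal value at year 2: TV = D_2×(1+g_2)/(r−g_2) = 60646.97812/0.112 = 541490.87609
P_0 = D_1/(1+r)^1 + D_2/(1+r)^2 + TV/(1+r)^2
    = 47503.01418 + 46913.43777 + 425571.89975 = 519988.35170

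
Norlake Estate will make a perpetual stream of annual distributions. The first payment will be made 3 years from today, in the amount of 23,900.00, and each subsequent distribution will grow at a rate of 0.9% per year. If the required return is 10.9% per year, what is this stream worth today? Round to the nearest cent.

194327.74

Value at end of year 2: C₁ / (r − g) = 23,900.00 / (0.109 − 0.009) = 239,000.0000
Discount to today: PV = 239,000.0000 / (1 + 0.109)^2 = 239,000.0000 / 1.229881 = 194,327.74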